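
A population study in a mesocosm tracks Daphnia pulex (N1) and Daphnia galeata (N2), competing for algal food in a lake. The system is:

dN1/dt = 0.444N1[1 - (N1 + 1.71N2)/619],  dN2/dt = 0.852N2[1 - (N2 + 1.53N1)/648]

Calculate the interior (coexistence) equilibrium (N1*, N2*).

Setting both brackets to zero gives the nullclines N1 + 1.71N2 = 619 and 1.53N1 + N2 = 648.
Substituting N2 = 648 - 1.53N1 into the first: N1(1 - 1.71·1.53) = 619 - 1.71·648.
So N1* = -489/-1.62 = 303, and then N2* = 648 - 1.53·303 = 185.

N1* ≈ 303, N2* ≈ 185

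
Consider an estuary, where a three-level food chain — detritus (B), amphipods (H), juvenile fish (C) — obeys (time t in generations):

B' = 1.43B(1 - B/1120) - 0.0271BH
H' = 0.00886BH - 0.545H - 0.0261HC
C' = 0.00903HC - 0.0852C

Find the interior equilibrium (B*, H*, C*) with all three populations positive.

From dC/dt = 0: 0.00903H* = 0.0852, so H* = 9.44.
From dB/dt = 0: 1.43(1 - B*/1120) = 0.0271·9.44, giving B* = 1120·(1 - 0.179) = 920.
From dH/dt = 0: 0.00886·920 - 0.545 = 0.0261C*, so C* = 7.6/0.0261 = 291.

B* ≈ 920, H* ≈ 9.44, C* ≈ 291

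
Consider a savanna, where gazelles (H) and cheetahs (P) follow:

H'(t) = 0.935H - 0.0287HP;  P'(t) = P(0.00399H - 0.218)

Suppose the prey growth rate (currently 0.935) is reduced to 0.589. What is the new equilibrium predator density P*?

At the interior fixed point, setting dH/dt = 0 with H > 0 fixes P* = (prey growth rate)/(HP coefficient) — independent of the other coefficients.
With the change, P* = 0.589/0.0287 = 20.5; it falls from 32.6.

P* ≈ 20.5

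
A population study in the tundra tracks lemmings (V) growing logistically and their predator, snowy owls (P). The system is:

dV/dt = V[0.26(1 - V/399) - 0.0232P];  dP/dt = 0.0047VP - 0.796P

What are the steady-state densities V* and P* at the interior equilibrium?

From dP/dt = 0 with P > 0: 0.0047V* = 0.796, so V* = 169.
Substitute into dV/dt = 0: 0.26(1 - 169/399) = 0.0232P*.
The bracket is 0.576, giving P* = 0.15/0.0232 = 6.45.

V* ≈ 169, P* ≈ 6.45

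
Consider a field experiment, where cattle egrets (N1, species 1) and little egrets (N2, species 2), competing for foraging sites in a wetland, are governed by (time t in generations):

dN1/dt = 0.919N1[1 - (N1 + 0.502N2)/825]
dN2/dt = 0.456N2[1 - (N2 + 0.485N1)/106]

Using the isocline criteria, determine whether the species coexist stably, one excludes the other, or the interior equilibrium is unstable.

species 1 excludes species 2

Compare the nullcline intercepts: K1/α12 = 825/0.502 = 1640 > K2 = 106; K2/α21 = 106/0.485 = 219 < K1 = 825.
Since the inequalities point opposite ways, species 1 can invade but species 2 cannot.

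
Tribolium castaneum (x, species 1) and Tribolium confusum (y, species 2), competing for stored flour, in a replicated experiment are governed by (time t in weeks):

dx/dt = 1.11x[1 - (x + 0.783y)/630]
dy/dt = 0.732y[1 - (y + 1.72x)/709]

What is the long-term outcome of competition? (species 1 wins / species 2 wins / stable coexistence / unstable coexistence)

Compare the nullcline intercepts: K1/α12 = 630/0.783 = 805 > K2 = 709; K2/α21 = 709/1.72 = 412 < K1 = 630.
Since the inequalities point opposite ways, species 1 can invade but species 2 cannot.

species 1 excludes species 2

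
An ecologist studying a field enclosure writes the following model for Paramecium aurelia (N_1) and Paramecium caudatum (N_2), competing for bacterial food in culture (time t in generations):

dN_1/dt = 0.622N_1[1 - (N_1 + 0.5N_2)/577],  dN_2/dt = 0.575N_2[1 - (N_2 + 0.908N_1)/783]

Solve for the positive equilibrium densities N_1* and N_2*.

N_1* ≈ 340, N_2* ≈ 475

Setting both brackets to zero gives the nullclines N_1 + 0.5N_2 = 577 and 0.908N_1 + N_2 = 783.
Substituting N_2 = 783 - 0.908N_1 into the first: N_1(1 - 0.5·0.908) = 577 - 0.5·783.
So N_1* = 186/0.546 = 340, and then N_2* = 783 - 0.908·340 = 475.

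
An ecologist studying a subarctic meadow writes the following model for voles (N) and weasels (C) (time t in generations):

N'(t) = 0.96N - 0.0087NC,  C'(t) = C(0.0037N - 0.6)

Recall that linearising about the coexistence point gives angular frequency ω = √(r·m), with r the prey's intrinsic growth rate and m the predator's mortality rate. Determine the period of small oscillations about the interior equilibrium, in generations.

Here r = 0.96 and m = 0.6, so r·m = 0.576.
ω = √0.576 = 0.759 per generation, hence T = 2π/ω ≈ 8.28 generations.

T ≈ 8.28 generations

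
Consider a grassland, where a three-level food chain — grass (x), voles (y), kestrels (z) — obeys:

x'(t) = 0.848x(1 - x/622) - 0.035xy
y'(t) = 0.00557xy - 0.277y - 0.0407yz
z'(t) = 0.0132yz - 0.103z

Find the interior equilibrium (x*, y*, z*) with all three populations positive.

From dz/dt = 0: 0.0132y* = 0.103, so y* = 7.8.
From dx/dt = 0: 0.848(1 - x*/622) = 0.035·7.8, giving x* = 622·(1 - 0.322) = 422.
From dy/dt = 0: 0.00557·422 - 0.277 = 0.0407z*, so z* = 2.07/0.0407 = 50.9.

x* ≈ 422, y* ≈ 7.8, z* ≈ 50.9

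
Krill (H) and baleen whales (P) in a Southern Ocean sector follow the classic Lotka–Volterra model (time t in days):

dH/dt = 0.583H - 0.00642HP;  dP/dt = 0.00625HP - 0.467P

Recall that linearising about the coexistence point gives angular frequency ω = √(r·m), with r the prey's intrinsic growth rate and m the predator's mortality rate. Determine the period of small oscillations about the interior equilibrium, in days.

Here r = 0.583 and m = 0.467, so r·m = 0.272.
ω = √0.272 = 0.522 per day, hence T = 2π/ω ≈ 12 days.

T ≈ 12 days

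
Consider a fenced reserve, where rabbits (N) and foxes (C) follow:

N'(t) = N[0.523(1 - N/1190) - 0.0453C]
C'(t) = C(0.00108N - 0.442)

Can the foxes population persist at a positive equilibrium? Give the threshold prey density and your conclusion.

The predator equation gives dC/dt > 0 only when N > 0.442/0.00108 = 409.
Without the predator, N → K = 1190. Since 1190 > 409, the predator can invade and persist.

Threshold N = 409; K > 409, so yes, the predator persists.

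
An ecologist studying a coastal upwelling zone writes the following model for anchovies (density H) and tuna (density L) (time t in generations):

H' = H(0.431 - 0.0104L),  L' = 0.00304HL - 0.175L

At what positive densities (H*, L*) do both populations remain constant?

H* ≈ 57.6, L* ≈ 41.4

Set dL/dt = 0 with L > 0: 0.00304H - 0.175 = 0, so H* = 0.175/0.00304 = 57.6.
Set dH/dt = 0 with H > 0: 0.431 - 0.0104L = 0, so L* = 0.431/0.0104 = 41.4.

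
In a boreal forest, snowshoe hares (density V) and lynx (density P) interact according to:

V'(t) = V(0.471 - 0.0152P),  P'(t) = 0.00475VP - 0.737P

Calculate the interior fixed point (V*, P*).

V* ≈ 155, P* ≈ 31

Set dP/dt = 0 with P > 0: 0.00475V - 0.737 = 0, so V* = 0.737/0.00475 = 155.
Set dV/dt = 0 with V > 0: 0.471 - 0.0152P = 0, so P* = 0.471/0.0152 = 31.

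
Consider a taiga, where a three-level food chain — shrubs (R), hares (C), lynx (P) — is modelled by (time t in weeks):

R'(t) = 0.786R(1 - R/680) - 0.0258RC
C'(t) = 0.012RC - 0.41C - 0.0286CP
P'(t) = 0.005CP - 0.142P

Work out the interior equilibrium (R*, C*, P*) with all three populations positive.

R* ≈ 46.1, C* ≈ 28.4, P* ≈ 5

From dP/dt = 0: 0.005C* = 0.142, so C* = 28.4.
From dR/dt = 0: 0.786(1 - R*/680) = 0.0258·28.4, giving R* = 680·(1 - 0.932) = 46.1.
From dC/dt = 0: 0.012·46.1 - 0.41 = 0.0286P*, so P* = 0.143/0.0286 = 5.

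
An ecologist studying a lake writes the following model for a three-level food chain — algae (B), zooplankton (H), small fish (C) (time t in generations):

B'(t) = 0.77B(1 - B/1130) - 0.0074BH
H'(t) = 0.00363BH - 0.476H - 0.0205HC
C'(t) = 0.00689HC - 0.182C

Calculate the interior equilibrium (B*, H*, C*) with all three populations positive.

From dC/dt = 0: 0.00689H* = 0.182, so H* = 26.4.
From dB/dt = 0: 0.77(1 - B*/1130) = 0.0074·26.4, giving B* = 1130·(1 - 0.254) = 843.
From dH/dt = 0: 0.00363·843 - 0.476 = 0.0205C*, so C* = 2.58/0.0205 = 126.

B* ≈ 843, H* ≈ 26.4, C* ≈ 126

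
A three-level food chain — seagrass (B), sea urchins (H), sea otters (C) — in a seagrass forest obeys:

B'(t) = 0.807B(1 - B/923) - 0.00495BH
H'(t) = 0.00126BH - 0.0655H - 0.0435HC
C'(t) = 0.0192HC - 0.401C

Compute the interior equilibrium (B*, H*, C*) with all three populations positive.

B* ≈ 805, H* ≈ 20.9, C* ≈ 21.8

From dC/dt = 0: 0.0192H* = 0.401, so H* = 20.9.
From dB/dt = 0: 0.807(1 - B*/923) = 0.00495·20.9, giving B* = 923·(1 - 0.128) = 805.
From dH/dt = 0: 0.00126·805 - 0.0655 = 0.0435C*, so C* = 0.948/0.0435 = 21.8.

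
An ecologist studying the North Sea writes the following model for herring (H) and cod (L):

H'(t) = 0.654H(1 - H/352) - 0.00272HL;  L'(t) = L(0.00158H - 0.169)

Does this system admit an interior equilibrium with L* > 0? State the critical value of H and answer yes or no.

Threshold H = 107; K > 107, so yes, the predator persists.

The predator equation gives dL/dt > 0 only when H > 0.169/0.00158 = 107.
Without the predator, H → K = 352. Since 352 > 107, the predator can invade and persist.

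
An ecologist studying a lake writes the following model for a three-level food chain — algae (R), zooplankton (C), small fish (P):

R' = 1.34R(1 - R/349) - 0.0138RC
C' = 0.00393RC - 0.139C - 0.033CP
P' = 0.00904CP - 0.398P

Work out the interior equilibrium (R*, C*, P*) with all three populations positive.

From dP/dt = 0: 0.00904C* = 0.398, so C* = 44.
From dR/dt = 0: 1.34(1 - R*/349) = 0.0138·44, giving R* = 349·(1 - 0.453) = 191.
From dC/dt = 0: 0.00393·191 - 0.139 = 0.033P*, so P* = 0.611/0.033 = 18.5.

R* ≈ 191, C* ≈ 44, P* ≈ 18.5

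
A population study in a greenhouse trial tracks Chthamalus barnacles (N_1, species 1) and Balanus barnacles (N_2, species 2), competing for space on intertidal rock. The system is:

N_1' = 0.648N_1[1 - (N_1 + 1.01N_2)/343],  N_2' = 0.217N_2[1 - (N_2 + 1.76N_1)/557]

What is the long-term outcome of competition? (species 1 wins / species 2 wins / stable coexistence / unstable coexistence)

unstable coexistence (outcome depends on initial conditions)

Compare the nullcline intercepts: K1/α12 = 343/1.01 = 340 < K2 = 557; K2/α21 = 557/1.76 = 316 < K1 = 343.
Since both are reversed, neither can invade when rare; the interior point is a saddle.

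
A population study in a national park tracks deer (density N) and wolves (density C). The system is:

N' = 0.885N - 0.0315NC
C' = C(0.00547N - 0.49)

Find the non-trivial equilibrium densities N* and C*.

Set dC/dt = 0 with C > 0: 0.00547N - 0.49 = 0, so N* = 0.49/0.00547 = 89.6.
Set dN/dt = 0 with N > 0: 0.885 - 0.0315C = 0, so C* = 0.885/0.0315 = 28.1.

N* ≈ 89.6, C* ≈ 28.1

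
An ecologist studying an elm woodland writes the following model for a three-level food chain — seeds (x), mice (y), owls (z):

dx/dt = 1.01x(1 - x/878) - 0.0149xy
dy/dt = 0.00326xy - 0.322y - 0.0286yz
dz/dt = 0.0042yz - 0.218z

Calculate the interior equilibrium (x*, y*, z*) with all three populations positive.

x* ≈ 206, y* ≈ 51.9, z* ≈ 12.2

From dz/dt = 0: 0.0042y* = 0.218, so y* = 51.9.
From dx/dt = 0: 1.01(1 - x*/878) = 0.0149·51.9, giving x* = 878·(1 - 0.766) = 206.
From dy/dt = 0: 0.00326·206 - 0.322 = 0.0286z*, so z* = 0.349/0.0286 = 12.2.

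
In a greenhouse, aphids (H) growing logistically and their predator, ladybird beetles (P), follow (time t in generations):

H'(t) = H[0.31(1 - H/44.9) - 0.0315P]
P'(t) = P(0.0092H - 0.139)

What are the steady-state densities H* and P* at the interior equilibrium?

H* ≈ 15.1, P* ≈ 6.53

From dP/dt = 0 with P > 0: 0.0092H* = 0.139, so H* = 15.1.
Substitute into dH/dt = 0: 0.31(1 - 15.1/44.9) = 0.0315P*.
The bracket is 0.664, giving P* = 0.206/0.0315 = 6.53.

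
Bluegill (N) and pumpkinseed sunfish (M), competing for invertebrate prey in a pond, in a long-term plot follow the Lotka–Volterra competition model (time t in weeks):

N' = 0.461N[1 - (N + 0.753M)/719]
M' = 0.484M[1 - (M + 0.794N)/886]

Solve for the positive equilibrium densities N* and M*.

Setting both brackets to zero gives the nullclines N + 0.753M = 719 and 0.794N + M = 886.
Substituting M = 886 - 0.794N into the first: N(1 - 0.753·0.794) = 719 - 0.753·886.
So N* = 51.8/0.402 = 129, and then M* = 886 - 0.794·129 = 784.

N* ≈ 129, M* ≈ 784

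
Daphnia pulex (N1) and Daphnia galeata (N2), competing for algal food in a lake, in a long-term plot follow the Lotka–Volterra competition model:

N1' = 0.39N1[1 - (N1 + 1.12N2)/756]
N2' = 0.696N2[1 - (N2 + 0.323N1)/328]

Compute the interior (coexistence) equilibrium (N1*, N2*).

N1* ≈ 609, N2* ≈ 131

Setting both brackets to zero gives the nullclines N1 + 1.12N2 = 756 and 0.323N1 + N2 = 328.
Substituting N2 = 328 - 0.323N1 into the first: N1(1 - 1.12·0.323) = 756 - 1.12·328.
So N1* = 389/0.638 = 609, and then N2* = 328 - 0.323·609 = 131.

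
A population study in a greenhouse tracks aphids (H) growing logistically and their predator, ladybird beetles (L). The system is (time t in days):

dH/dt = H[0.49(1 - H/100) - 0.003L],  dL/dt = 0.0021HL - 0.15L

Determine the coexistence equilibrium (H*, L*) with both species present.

H* ≈ 71.4, L* ≈ 46.7

From dL/dt = 0 with L > 0: 0.0021H* = 0.15, so H* = 71.4.
Substitute into dH/dt = 0: 0.49(1 - 71.4/100) = 0.003L*.
The bracket is 0.286, giving L* = 0.14/0.003 = 46.7.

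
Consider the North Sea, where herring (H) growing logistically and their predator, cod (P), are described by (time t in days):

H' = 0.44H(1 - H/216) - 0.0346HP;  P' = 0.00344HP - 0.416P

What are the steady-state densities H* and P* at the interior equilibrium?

From dP/dt = 0 with P > 0: 0.00344H* = 0.416, so H* = 121.
Substitute into dH/dt = 0: 0.44(1 - 121/216) = 0.0346P*.
The bracket is 0.44, giving P* = 0.194/0.0346 = 5.6.

H* ≈ 121, P* ≈ 5.6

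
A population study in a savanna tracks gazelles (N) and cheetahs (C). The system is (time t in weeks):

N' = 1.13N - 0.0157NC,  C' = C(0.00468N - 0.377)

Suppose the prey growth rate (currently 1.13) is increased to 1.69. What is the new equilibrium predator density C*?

C* ≈ 108

At the interior fixed point, setting dN/dt = 0 with N > 0 fixes C* = (prey growth rate)/(NC coefficient) — independent of the other coefficients.
With the change, C* = 1.69/0.0157 = 108; it rises from 72.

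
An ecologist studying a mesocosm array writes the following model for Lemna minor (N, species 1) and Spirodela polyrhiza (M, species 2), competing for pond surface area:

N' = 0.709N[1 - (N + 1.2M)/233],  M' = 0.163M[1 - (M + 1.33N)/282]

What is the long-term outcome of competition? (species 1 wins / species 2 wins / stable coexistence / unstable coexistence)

unstable coexistence (outcome depends on initial conditions)

Compare the nullcline intercepts: K1/α12 = 233/1.2 = 194 < K2 = 282; K2/α21 = 282/1.33 = 212 < K1 = 233.
Since both are reversed, neither can invade when rare; the interior point is a saddle.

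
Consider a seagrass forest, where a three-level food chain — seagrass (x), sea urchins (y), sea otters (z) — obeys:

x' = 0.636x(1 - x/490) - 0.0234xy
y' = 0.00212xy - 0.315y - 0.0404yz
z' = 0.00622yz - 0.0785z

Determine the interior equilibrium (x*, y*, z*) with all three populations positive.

From dz/dt = 0: 0.00622y* = 0.0785, so y* = 12.6.
From dx/dt = 0: 0.636(1 - x*/490) = 0.0234·12.6, giving x* = 490·(1 - 0.464) = 262.
From dy/dt = 0: 0.00212·262 - 0.315 = 0.0404z*, so z* = 0.241/0.0404 = 5.98.

x* ≈ 262, y* ≈ 12.6, z* ≈ 5.98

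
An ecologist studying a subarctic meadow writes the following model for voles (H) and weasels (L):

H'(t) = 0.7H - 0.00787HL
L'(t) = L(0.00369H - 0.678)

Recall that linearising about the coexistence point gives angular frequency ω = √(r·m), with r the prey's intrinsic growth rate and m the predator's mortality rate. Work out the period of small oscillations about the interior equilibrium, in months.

T ≈ 9.12 months

Here r = 0.7 and m = 0.678, so r·m = 0.475.
ω = √0.475 = 0.689 per month, hence T = 2π/ω ≈ 9.12 months.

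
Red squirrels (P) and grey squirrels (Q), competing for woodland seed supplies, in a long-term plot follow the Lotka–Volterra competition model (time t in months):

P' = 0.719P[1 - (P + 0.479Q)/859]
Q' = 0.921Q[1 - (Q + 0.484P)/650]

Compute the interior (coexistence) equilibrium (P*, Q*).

P* ≈ 713, Q* ≈ 305

Setting both brackets to zero gives the nullclines P + 0.479Q = 859 and 0.484P + Q = 650.
Substituting Q = 650 - 0.484P into the first: P(1 - 0.479·0.484) = 859 - 0.479·650.
So P* = 548/0.768 = 713, and then Q* = 650 - 0.484·713 = 305.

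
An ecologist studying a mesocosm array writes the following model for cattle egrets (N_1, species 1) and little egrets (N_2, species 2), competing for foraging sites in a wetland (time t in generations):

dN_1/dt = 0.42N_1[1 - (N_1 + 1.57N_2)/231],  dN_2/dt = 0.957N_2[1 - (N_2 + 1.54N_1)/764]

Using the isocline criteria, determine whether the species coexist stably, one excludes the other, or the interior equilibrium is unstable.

Compare the nullcline intercepts: K1/α12 = 231/1.57 = 147 < K2 = 764; K2/α21 = 764/1.54 = 496 > K1 = 231.
Since the inequalities point opposite ways, species 2 can invade but species 1 cannot.

species 2 excludes species 1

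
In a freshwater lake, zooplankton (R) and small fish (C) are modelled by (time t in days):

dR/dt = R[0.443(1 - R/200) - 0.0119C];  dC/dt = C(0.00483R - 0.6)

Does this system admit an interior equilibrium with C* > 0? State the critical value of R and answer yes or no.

The predator equation gives dC/dt > 0 only when R > 0.6/0.00483 = 124.
Without the predator, R → K = 200. Since 200 > 124, the predator can invade and persist.

Threshold R = 124; K > 124, so yes, the predator persists.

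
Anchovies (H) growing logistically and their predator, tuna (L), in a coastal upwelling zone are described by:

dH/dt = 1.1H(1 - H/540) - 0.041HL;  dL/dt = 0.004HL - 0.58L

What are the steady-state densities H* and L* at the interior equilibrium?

From dL/dt = 0 with L > 0: 0.004H* = 0.58, so H* = 145.
Substitute into dH/dt = 0: 1.1(1 - 145/540) = 0.041L*.
The bracket is 0.731, giving L* = 0.805/0.041 = 19.6.

H* ≈ 145, L* ≈ 19.6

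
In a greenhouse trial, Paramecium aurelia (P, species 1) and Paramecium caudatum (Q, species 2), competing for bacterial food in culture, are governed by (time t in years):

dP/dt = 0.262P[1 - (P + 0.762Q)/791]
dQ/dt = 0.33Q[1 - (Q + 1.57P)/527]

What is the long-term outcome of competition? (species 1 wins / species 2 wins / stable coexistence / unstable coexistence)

Compare the nullcline intercepts: K1/α12 = 791/0.762 = 1040 > K2 = 527; K2/α21 = 527/1.57 = 336 < K1 = 791.
Since the inequalities point opposite ways, species 1 can invade but species 2 cannot.

species 1 excludes species 2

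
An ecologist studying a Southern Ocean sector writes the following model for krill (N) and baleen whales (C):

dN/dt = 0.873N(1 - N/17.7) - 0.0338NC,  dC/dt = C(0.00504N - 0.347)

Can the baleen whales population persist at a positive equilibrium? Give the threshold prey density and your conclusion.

Threshold N = 68.8; K < 68.8, so no, the predator goes extinct.

The predator equation gives dC/dt > 0 only when N > 0.347/0.00504 = 68.8.
Without the predator, N → K = 17.7. Since 17.7 < 68.8, the predator cannot invade.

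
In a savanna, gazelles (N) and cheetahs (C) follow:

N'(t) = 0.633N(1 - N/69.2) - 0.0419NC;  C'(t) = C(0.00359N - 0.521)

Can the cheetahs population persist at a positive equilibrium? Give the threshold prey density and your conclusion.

Threshold N = 145; K < 145, so no, the predator goes extinct.

The predator equation gives dC/dt > 0 only when N > 0.521/0.00359 = 145.
Without the predator, N → K = 69.2. Since 69.2 < 145, the predator cannot invade.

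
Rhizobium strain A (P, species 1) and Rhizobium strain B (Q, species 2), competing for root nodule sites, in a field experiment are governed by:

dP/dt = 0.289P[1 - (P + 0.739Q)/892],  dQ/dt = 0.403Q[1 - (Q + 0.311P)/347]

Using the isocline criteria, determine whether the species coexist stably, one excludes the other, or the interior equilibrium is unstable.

Compare the nullcline intercepts: K1/α12 = 892/0.739 = 1210 > K2 = 347; K2/α21 = 347/0.311 = 1120 > K1 = 892.
Since both inequalities hold, each species can invade when rare, so the interior equilibrium is stable.

stable coexistence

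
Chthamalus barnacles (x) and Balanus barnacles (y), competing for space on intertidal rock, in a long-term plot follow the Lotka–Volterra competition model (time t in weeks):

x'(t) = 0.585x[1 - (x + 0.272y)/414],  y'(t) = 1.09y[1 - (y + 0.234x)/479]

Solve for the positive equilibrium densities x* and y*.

x* ≈ 303, y* ≈ 408

Setting both brackets to zero gives the nullclines x + 0.272y = 414 and 0.234x + y = 479.
Substituting y = 479 - 0.234x into the first: x(1 - 0.272·0.234) = 414 - 0.272·479.
So x* = 284/0.936 = 303, and then y* = 479 - 0.234·303 = 408.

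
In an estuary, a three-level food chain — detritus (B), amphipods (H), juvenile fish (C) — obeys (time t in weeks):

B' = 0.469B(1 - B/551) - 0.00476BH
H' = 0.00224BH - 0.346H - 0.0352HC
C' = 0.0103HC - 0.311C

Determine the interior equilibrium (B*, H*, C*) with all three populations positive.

From dC/dt = 0: 0.0103H* = 0.311, so H* = 30.2.
From dB/dt = 0: 0.469(1 - B*/551) = 0.00476·30.2, giving B* = 551·(1 - 0.306) = 382.
From dH/dt = 0: 0.00224·382 - 0.346 = 0.0352C*, so C* = 0.51/0.0352 = 14.5.

B* ≈ 382, H* ≈ 30.2, C* ≈ 14.5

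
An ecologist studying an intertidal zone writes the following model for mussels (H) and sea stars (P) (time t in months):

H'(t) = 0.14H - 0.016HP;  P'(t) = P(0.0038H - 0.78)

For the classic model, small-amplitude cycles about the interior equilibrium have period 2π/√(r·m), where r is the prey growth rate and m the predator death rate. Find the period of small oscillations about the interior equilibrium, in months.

T ≈ 19 months

Here r = 0.14 and m = 0.78, so r·m = 0.109.
ω = √0.109 = 0.33 per month, hence T = 2π/ω ≈ 19 months.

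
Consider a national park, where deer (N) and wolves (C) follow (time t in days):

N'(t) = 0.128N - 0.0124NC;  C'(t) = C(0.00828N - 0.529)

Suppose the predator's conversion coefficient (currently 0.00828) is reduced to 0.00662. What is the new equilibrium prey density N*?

N* ≈ 79.9

At the interior fixed point, setting dC/dt = 0 with C > 0 fixes N* = (predator death rate)/(NC coefficient) — independent of the other coefficients.
With the change, N* = 0.529/0.00662 = 79.9; it rises from 63.9.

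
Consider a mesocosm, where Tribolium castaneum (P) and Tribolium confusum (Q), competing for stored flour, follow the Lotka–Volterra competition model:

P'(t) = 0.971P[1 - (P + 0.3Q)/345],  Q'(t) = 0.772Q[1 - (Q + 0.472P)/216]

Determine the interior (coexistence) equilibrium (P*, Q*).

P* ≈ 326, Q* ≈ 61.9

Setting both brackets to zero gives the nullclines P + 0.3Q = 345 and 0.472P + Q = 216.
Substituting Q = 216 - 0.472P into the first: P(1 - 0.3·0.472) = 345 - 0.3·216.
So P* = 280/0.858 = 326, and then Q* = 216 - 0.472·326 = 61.9.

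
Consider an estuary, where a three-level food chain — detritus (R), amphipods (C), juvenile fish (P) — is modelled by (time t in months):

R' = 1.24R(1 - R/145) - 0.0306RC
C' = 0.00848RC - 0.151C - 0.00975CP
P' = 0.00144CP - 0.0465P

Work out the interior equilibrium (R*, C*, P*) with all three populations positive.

From dP/dt = 0: 0.00144C* = 0.0465, so C* = 32.3.
From dR/dt = 0: 1.24(1 - R*/145) = 0.0306·32.3, giving R* = 145·(1 - 0.797) = 29.5.
From dC/dt = 0: 0.00848·29.5 - 0.151 = 0.00975P*, so P* = 0.0988/0.00975 = 10.1.

R* ≈ 29.5, C* ≈ 32.3, P* ≈ 10.1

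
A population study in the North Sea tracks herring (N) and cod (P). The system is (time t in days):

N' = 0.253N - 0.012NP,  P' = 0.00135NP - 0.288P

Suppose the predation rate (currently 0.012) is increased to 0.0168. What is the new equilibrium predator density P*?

At the interior fixed point, setting dN/dt = 0 with N > 0 fixes P* = (prey growth rate)/(NP coefficient) — independent of the other coefficients.
With the change, P* = 0.253/0.0168 = 15.1; it falls from 21.1.

P* ≈ 15.1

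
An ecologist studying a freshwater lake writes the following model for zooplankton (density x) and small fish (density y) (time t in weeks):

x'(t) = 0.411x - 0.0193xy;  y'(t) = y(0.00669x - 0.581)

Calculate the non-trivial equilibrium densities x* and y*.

Set dy/dt = 0 with y > 0: 0.00669x - 0.581 = 0, so x* = 0.581/0.00669 = 86.8.
Set dx/dt = 0 with x > 0: 0.411 - 0.0193y = 0, so y* = 0.411/0.0193 = 21.3.

x* ≈ 86.8, y* ≈ 21.3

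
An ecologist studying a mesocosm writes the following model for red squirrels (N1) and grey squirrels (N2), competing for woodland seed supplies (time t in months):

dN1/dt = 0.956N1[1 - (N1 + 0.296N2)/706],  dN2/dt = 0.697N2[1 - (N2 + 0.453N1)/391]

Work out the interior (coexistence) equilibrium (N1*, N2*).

Setting both brackets to zero gives the nullclines N1 + 0.296N2 = 706 and 0.453N1 + N2 = 391.
Substituting N2 = 391 - 0.453N1 into the first: N1(1 - 0.296·0.453) = 706 - 0.296·391.
So N1* = 590/0.866 = 682, and then N2* = 391 - 0.453·682 = 82.2.

N1* ≈ 682, N2* ≈ 82.2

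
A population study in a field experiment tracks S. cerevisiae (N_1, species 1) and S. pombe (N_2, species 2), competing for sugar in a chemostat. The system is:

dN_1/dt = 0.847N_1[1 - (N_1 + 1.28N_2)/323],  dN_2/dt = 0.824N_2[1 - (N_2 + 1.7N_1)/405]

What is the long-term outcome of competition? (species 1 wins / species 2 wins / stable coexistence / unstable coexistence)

Compare the nullcline intercepts: K1/α12 = 323/1.28 = 252 < K2 = 405; K2/α21 = 405/1.7 = 238 < K1 = 323.
Since both are reversed, neither can invade when rare; the interior point is a saddle.

unstable coexistence (outcome depends on initial conditions)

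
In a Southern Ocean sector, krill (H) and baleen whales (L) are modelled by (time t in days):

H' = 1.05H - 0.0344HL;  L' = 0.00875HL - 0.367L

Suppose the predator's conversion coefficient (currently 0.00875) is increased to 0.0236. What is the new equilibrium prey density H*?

At the interior fixed point, setting dL/dt = 0 with L > 0 fixes H* = (predator death rate)/(HL coefficient) — independent of the other coefficients.
With the change, H* = 0.367/0.0236 = 15.6; it falls from 41.9.

H* ≈ 15.6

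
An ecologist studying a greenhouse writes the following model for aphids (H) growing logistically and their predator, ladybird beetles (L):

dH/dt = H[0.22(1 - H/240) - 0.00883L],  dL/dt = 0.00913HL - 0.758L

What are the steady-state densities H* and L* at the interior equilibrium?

From dL/dt = 0 with L > 0: 0.00913H* = 0.758, so H* = 83.
Substitute into dH/dt = 0: 0.22(1 - 83/240) = 0.00883L*.
The bracket is 0.654, giving L* = 0.144/0.00883 = 16.3.

H* ≈ 83, L* ≈ 16.3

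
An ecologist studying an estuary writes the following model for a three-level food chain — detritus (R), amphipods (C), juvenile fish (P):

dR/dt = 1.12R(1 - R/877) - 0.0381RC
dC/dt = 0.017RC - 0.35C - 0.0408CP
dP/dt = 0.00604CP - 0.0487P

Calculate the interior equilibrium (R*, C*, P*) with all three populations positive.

R* ≈ 636, C* ≈ 8.06, P* ≈ 257

From dP/dt = 0: 0.00604C* = 0.0487, so C* = 8.06.
From dR/dt = 0: 1.12(1 - R*/877) = 0.0381·8.06, giving R* = 877·(1 - 0.274) = 636.
From dC/dt = 0: 0.017·636 - 0.35 = 0.0408P*, so P* = 10.5/0.0408 = 257.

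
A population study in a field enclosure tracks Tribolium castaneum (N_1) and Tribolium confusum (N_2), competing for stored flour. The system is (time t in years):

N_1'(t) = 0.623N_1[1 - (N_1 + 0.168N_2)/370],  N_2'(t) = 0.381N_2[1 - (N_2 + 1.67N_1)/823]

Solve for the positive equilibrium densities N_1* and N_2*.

Setting both brackets to zero gives the nullclines N_1 + 0.168N_2 = 370 and 1.67N_1 + N_2 = 823.
Substituting N_2 = 823 - 1.67N_1 into the first: N_1(1 - 0.168·1.67) = 370 - 0.168·823.
So N_1* = 232/0.719 = 322, and then N_2* = 823 - 1.67·322 = 285.

N_1* ≈ 322, N_2* ≈ 285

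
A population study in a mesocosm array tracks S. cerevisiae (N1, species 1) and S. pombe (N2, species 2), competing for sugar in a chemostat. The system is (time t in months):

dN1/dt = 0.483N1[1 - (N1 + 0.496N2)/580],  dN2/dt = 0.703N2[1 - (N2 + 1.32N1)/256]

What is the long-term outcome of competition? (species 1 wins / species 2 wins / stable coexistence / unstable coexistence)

species 1 excludes species 2

Compare the nullcline intercepts: K1/α12 = 580/0.496 = 1170 > K2 = 256; K2/α21 = 256/1.32 = 194 < K1 = 580.
Since the inequalities point opposite ways, species 1 can invade but species 2 cannot.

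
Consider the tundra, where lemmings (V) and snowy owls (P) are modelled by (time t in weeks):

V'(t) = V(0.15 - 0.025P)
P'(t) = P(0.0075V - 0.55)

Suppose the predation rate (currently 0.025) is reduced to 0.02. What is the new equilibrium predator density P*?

P* ≈ 7.5

At the interior fixed point, setting dV/dt = 0 with V > 0 fixes P* = (prey growth rate)/(VP coefficient) — independent of the other coefficients.
With the change, P* = 0.15/0.02 = 7.5; it rises from 6.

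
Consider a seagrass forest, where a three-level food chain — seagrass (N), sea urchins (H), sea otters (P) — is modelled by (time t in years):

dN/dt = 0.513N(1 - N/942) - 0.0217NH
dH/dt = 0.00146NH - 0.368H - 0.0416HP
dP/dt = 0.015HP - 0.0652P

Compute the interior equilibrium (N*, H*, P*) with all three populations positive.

N* ≈ 769, H* ≈ 4.35, P* ≈ 18.1

From dP/dt = 0: 0.015H* = 0.0652, so H* = 4.35.
From dN/dt = 0: 0.513(1 - N*/942) = 0.0217·4.35, giving N* = 942·(1 - 0.184) = 769.
From dH/dt = 0: 0.00146·769 - 0.368 = 0.0416P*, so P* = 0.754/0.0416 = 18.1.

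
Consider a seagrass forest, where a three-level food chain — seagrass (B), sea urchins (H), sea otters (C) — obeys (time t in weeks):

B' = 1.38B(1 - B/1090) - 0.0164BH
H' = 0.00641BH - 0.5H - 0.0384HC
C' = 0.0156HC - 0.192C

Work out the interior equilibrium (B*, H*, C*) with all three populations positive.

From dC/dt = 0: 0.0156H* = 0.192, so H* = 12.3.
From dB/dt = 0: 1.38(1 - B*/1090) = 0.0164·12.3, giving B* = 1090·(1 - 0.146) = 931.
From dH/dt = 0: 0.00641·931 - 0.5 = 0.0384C*, so C* = 5.46/0.0384 = 142.

B* ≈ 931, H* ≈ 12.3, C* ≈ 142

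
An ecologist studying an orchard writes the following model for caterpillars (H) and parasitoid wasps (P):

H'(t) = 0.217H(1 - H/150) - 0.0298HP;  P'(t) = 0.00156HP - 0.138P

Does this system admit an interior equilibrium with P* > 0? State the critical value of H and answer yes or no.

The predator equation gives dP/dt > 0 only when H > 0.138/0.00156 = 88.5.
Without the predator, H → K = 150. Since 150 > 88.5, the predator can invade and persist.

Threshold H = 88.5; K > 88.5, so yes, the predator persists.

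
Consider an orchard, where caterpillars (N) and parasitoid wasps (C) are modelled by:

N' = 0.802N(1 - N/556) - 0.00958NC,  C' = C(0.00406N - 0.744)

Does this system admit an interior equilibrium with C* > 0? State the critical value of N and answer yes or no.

The predator equation gives dC/dt > 0 only when N > 0.744/0.00406 = 183.
Without the predator, N → K = 556. Since 556 > 183, the predator can invade and persist.

Threshold N = 183; K > 183, so yes, the predator persists.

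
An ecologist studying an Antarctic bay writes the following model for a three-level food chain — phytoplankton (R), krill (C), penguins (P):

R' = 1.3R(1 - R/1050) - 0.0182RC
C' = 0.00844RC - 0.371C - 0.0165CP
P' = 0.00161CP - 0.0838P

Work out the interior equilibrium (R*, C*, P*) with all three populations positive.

R* ≈ 285, C* ≈ 52, P* ≈ 123

From dP/dt = 0: 0.00161C* = 0.0838, so C* = 52.
From dR/dt = 0: 1.3(1 - R*/1050) = 0.0182·52, giving R* = 1050·(1 - 0.729) = 285.
From dC/dt = 0: 0.00844·285 - 0.371 = 0.0165P*, so P* = 2.03/0.0165 = 123.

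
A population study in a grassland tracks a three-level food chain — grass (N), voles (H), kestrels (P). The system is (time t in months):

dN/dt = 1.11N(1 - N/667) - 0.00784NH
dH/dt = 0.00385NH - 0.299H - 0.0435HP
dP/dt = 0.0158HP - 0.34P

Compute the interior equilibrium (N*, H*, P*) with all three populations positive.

N* ≈ 566, H* ≈ 21.5, P* ≈ 43.2

From dP/dt = 0: 0.0158H* = 0.34, so H* = 21.5.
From dN/dt = 0: 1.11(1 - N*/667) = 0.00784·21.5, giving N* = 667·(1 - 0.152) = 566.
From dH/dt = 0: 0.00385·566 - 0.299 = 0.0435P*, so P* = 1.88/0.0435 = 43.2.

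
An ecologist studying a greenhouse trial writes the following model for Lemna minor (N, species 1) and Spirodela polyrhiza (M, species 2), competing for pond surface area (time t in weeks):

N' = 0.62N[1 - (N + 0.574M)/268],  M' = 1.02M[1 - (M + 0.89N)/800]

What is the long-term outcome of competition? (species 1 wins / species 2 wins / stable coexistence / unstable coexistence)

species 2 excludes species 1

Compare the nullcline intercepts: K1/α12 = 268/0.574 = 467 < K2 = 800; K2/α21 = 800/0.89 = 899 > K1 = 268.
Since the inequalities point opposite ways, species 2 can invade but species 1 cannot.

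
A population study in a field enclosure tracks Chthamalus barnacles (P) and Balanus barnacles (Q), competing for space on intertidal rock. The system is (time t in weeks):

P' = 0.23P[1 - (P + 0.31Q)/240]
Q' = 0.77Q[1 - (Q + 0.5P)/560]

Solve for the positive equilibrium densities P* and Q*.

Setting both brackets to zero gives the nullclines P + 0.31Q = 240 and 0.5P + Q = 560.
Substituting Q = 560 - 0.5P into the first: P(1 - 0.31·0.5) = 240 - 0.31·560.
So P* = 66.4/0.845 = 78.6, and then Q* = 560 - 0.5·78.6 = 521.

P* ≈ 78.6, Q* ≈ 521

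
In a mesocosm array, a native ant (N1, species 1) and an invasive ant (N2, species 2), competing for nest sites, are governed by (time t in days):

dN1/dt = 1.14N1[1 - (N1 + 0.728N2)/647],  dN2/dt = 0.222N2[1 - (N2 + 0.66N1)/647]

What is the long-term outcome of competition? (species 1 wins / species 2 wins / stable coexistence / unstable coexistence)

stable coexistence

Compare the nullcline intercepts: K1/α12 = 647/0.728 = 889 > K2 = 647; K2/α21 = 647/0.66 = 980 > K1 = 647.
Since both inequalities hold, each species can invade when rare, so the interior equilibrium is stable.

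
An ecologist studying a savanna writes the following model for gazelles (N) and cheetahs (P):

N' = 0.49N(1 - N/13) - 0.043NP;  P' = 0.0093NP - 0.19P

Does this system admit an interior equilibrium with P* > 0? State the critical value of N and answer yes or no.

Threshold N = 20.4; K < 20.4, so no, the predator goes extinct.

The predator equation gives dP/dt > 0 only when N > 0.19/0.0093 = 20.4.
Without the predator, N → K = 13. Since 13 < 20.4, the predator cannot invade.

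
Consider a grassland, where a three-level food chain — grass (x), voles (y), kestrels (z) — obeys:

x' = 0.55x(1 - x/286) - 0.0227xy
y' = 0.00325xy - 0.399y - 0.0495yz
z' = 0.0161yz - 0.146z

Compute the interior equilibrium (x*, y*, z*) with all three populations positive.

x* ≈ 179, y* ≈ 9.07, z* ≈ 3.69

From dz/dt = 0: 0.0161y* = 0.146, so y* = 9.07.
From dx/dt = 0: 0.55(1 - x*/286) = 0.0227·9.07, giving x* = 286·(1 - 0.374) = 179.
From dy/dt = 0: 0.00325·179 - 0.399 = 0.0495z*, so z* = 0.183/0.0495 = 3.69.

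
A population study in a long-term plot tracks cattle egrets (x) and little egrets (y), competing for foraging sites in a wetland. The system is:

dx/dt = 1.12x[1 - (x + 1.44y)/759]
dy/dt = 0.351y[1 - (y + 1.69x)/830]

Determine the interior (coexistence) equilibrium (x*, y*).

Setting both brackets to zero gives the nullclines x + 1.44y = 759 and 1.69x + y = 830.
Substituting y = 830 - 1.69x into the first: x(1 - 1.44·1.69) = 759 - 1.44·830.
So x* = -436/-1.43 = 304, and then y* = 830 - 1.69·304 = 316.

x* ≈ 304, y* ≈ 316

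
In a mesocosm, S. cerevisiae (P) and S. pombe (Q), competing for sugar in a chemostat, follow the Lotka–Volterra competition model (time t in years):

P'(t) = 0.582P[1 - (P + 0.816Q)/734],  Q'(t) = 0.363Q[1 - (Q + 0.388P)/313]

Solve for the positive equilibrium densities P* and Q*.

Setting both brackets to zero gives the nullclines P + 0.816Q = 734 and 0.388P + Q = 313.
Substituting Q = 313 - 0.388P into the first: P(1 - 0.816·0.388) = 734 - 0.816·313.
So P* = 479/0.683 = 700, and then Q* = 313 - 0.388·700 = 41.3.

P* ≈ 700, Q* ≈ 41.3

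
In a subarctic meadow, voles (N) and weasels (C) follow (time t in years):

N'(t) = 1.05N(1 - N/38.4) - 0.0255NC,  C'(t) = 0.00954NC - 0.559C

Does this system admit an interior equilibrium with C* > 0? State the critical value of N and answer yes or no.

The predator equation gives dC/dt > 0 only when N > 0.559/0.00954 = 58.6.
Without the predator, N → K = 38.4. Since 38.4 < 58.6, the predator cannot invade.

Threshold N = 58.6; K < 58.6, so no, the predator goes extinct.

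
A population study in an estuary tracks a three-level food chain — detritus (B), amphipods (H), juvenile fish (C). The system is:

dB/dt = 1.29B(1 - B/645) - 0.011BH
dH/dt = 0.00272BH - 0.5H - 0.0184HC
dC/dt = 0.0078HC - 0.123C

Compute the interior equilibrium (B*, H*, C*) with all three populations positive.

From dC/dt = 0: 0.0078H* = 0.123, so H* = 15.8.
From dB/dt = 0: 1.29(1 - B*/645) = 0.011·15.8, giving B* = 645·(1 - 0.134) = 558.
From dH/dt = 0: 0.00272·558 - 0.5 = 0.0184C*, so C* = 1.02/0.0184 = 55.4.

B* ≈ 558, H* ≈ 15.8, C* ≈ 55.4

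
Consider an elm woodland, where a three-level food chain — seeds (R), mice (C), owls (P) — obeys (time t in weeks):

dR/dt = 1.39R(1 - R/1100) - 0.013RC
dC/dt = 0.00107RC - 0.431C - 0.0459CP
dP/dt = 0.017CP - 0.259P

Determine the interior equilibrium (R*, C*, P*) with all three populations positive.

R* ≈ 943, C* ≈ 15.2, P* ≈ 12.6

From dP/dt = 0: 0.017C* = 0.259, so C* = 15.2.
From dR/dt = 0: 1.39(1 - R*/1100) = 0.013·15.2, giving R* = 1100·(1 - 0.142) = 943.
From dC/dt = 0: 0.00107·943 - 0.431 = 0.0459P*, so P* = 0.578/0.0459 = 12.6.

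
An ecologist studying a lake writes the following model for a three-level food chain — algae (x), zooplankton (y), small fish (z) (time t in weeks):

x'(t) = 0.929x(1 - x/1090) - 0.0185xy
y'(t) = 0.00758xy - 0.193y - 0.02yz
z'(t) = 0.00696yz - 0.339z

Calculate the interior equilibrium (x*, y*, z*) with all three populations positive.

x* ≈ 32.8, y* ≈ 48.7, z* ≈ 2.77

From dz/dt = 0: 0.00696y* = 0.339, so y* = 48.7.
From dx/dt = 0: 0.929(1 - x*/1090) = 0.0185·48.7, giving x* = 1090·(1 - 0.97) = 32.8.
From dy/dt = 0: 0.00758·32.8 - 0.193 = 0.02z*, so z* = 0.0553/0.02 = 2.77.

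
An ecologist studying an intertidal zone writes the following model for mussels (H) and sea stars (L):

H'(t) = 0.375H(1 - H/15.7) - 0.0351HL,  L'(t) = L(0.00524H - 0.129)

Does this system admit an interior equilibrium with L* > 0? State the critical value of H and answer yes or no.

Threshold H = 24.6; K < 24.6, so no, the predator goes extinct.

The predator equation gives dL/dt > 0 only when H > 0.129/0.00524 = 24.6.
Without the predator, H → K = 15.7. Since 15.7 < 24.6, the predator cannot invade.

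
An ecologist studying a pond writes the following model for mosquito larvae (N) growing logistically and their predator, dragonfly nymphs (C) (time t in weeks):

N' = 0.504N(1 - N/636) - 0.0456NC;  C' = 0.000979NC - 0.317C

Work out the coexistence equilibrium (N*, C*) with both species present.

N* ≈ 324, C* ≈ 5.43

From dC/dt = 0 with C > 0: 0.000979N* = 0.317, so N* = 324.
Substitute into dN/dt = 0: 0.504(1 - 324/636) = 0.0456C*.
The bracket is 0.491, giving C* = 0.247/0.0456 = 5.43.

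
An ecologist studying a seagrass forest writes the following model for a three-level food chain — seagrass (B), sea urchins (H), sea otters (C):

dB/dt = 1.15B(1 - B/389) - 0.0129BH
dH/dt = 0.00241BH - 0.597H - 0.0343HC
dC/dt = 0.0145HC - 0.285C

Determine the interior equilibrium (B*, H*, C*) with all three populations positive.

B* ≈ 303, H* ≈ 19.7, C* ≈ 3.9

From dC/dt = 0: 0.0145H* = 0.285, so H* = 19.7.
From dB/dt = 0: 1.15(1 - B*/389) = 0.0129·19.7, giving B* = 389·(1 - 0.22) = 303.
From dH/dt = 0: 0.00241·303 - 0.597 = 0.0343C*, so C* = 0.134/0.0343 = 3.9.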